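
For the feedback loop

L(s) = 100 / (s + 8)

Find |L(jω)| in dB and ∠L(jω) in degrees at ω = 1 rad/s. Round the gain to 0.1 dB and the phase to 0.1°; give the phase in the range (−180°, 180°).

21.9 dB, -7.1°

Substitute s = j1:
Numerator: 100 = 100 + j0
Denominator: (j1) + 8 = 8 + j1
|N| = √(100² + 0²) ≈ 100, ∠N ≈ 0.00°
|D| = √(8² + 1²) ≈ 8.0623, ∠D ≈ 7.13°
|L| = 100 / 8.0623 ≈ 12.403
Gain = 20 log₁₀(12.403) ≈ 21.87 dB
∠L = 0.00° − 7.13° = -7.13°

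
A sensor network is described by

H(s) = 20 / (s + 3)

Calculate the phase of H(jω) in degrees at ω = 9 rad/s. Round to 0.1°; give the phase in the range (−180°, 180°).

-71.6°

At s = jω = j9:
pole (s+3): 3 + j9 → |·| = √(3²+9²) = √90 ≈ 9.4868, ∠ = arctan(9/3) ≈ 71.57°
∠H = 0.00° − 71.57° = -71.57°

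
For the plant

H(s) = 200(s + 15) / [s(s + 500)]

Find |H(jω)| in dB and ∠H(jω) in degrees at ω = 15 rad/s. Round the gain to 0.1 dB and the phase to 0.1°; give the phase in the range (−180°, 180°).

At s = jω = j15:
zero (s+15): 15 + j15 → |·| = √(15²+15²) = √450 ≈ 21.213, ∠ = arctan(15/15) ≈ 45.00°
pole (s+500): 500 + j15 → |·| = √(500²+15²) = √250225 ≈ 500.22, ∠ = arctan(15/500) ≈ 1.72°
pole at origin: |s| = 15, ∠ = 90.00° (in denominator)
|H| = 200 · 21.213 / 7503.3 ≈ 0.56543
Gain = 20 log₁₀(0.56543) ≈ -4.95 dB
∠H = 45.00° − 91.72° = -46.72°

-5.0 dB, -46.7°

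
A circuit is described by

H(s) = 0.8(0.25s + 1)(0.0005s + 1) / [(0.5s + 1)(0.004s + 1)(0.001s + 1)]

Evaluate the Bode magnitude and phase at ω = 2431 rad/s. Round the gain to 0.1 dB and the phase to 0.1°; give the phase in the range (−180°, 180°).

At ω = 2431 rad/s:
zero (1 + j2431·0.25) = 1 + j607.75 → |·| ≈ 607.75, ∠ ≈ 89.91°
zero (1 + j2431·0.0005) = 1 + j1.2155 → |·| ≈ 1.574, ∠ ≈ 50.56°
pole (1 + j2431·0.5) = 1 + j1215.5 → |·| ≈ 1215.5, ∠ ≈ 89.95°
pole (1 + j2431·0.004) = 1 + j9.724 → |·| ≈ 9.7753, ∠ ≈ 84.13°
pole (1 + j2431·0.001) = 1 + j2.431 → |·| ≈ 2.6286, ∠ ≈ 67.64°
|H| = 0.8 · 607.75 · 1.574 / (1215.5 · 9.7753 · 2.6286) ≈ 0.024502
Gain = 20 log₁₀(0.024502) ≈ -32.22 dB
∠H = (89.91° + 50.56°) − (89.95° + 84.13° + 67.64°) = -101.25°

-32.2 dB, -101.3°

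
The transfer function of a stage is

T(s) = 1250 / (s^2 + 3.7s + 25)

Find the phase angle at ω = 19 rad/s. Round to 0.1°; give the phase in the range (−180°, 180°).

-168.2°

At s = jω = j19:
quadratic: (j19)² + 3.7·j19 + 25 = -336 + j70.3 → |·| ≈ 343.28, ∠ ≈ 168.18°
∠T = 0.00° − 168.18° = -168.18°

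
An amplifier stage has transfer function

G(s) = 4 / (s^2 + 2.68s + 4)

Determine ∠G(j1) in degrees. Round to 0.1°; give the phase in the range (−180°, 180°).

At s = jω = j1:
quadratic: (j1)² + 2.68·j1 + 4 = 3 + j2.68 → |·| ≈ 4.0227, ∠ ≈ 41.78°
∠G = 0.00° − 41.78° = -41.78°

-41.8°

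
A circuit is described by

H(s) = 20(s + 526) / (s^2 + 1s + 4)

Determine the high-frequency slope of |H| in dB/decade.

Each pole contributes −20 dB/decade at high frequency; each zero contributes +20 dB/decade.
Net: 1 zero(s) − 2 pole(s) → -20 dB/decade.

-20 dB/decade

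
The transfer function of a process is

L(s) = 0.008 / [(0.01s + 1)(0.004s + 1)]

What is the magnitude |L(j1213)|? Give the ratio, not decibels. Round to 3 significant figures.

At ω = 1213 rad/s:
pole (1 + j1213·0.01) = 1 + j12.13 → |·| ≈ 12.171, ∠ ≈ 85.29°
pole (1 + j1213·0.004) = 1 + j4.852 → |·| ≈ 4.954, ∠ ≈ 78.35°
|L| = 0.008 · 1 / (12.171 · 4.954) ≈ 0.00013268

0.000133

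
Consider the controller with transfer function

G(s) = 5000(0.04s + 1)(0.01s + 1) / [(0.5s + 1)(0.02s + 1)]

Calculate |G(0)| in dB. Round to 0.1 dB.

G(0) = 5000 · 1 / 1 = 5000
20 log₁₀(5000) ≈ 73.98 dB

74.0 dB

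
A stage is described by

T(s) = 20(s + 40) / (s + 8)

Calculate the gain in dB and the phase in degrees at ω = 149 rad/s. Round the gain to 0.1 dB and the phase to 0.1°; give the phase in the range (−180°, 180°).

26.3 dB, -12.0°

At s = jω = j149:
zero (s+40): 40 + j149 → |·| = √(40²+149²) = √23801 ≈ 154.28, ∠ = arctan(149/40) ≈ 74.97°
pole (s+8): 8 + j149 → |·| = √(8²+149²) = √22265 ≈ 149.21, ∠ = arctan(149/8) ≈ 86.93°
|T| = 20 · 154.28 / 149.21 ≈ 20.68
Gain = 20 log₁₀(20.68) ≈ 26.31 dB
∠T = 74.97° − 86.93° = -11.96°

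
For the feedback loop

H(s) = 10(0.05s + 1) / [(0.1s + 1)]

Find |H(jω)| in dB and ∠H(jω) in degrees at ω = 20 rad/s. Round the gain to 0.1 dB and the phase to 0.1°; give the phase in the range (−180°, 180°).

At ω = 20 rad/s:
zero (1 + j20·0.05) = 1 + j1 → |·| ≈ 1.4142, ∠ ≈ 45.00°
pole (1 + j20·0.1) = 1 + j2 → |·| ≈ 2.2361, ∠ ≈ 63.43°
|H| = 10 · 1.4142 / (2.2361) ≈ 6.3244
Gain = 20 log₁₀(6.3244) ≈ 16.02 dB
∠H = (45.00°) − (63.43°) = -18.43°

16.0 dB, -18.4°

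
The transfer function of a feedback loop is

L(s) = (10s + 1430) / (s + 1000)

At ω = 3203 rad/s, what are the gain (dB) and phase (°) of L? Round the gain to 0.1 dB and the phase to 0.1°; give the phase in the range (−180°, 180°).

Substitute s = j3203:
Numerator: 10(j3203) + 1430 = 1430 + j32030
Denominator: (j3203) + 1000 = 1000 + j3203
|N| = √(1430² + 32030²) ≈ 32062, ∠N ≈ 87.44°
|D| = √(1000² + 3203²) ≈ 3355.5, ∠D ≈ 72.66°
|L| = 32062 / 3355.5 ≈ 9.5551
Gain = 20 log₁₀(9.5551) ≈ 19.60 dB
∠L = 87.44° − 72.66° = 14.78°

19.6 dB, 14.8°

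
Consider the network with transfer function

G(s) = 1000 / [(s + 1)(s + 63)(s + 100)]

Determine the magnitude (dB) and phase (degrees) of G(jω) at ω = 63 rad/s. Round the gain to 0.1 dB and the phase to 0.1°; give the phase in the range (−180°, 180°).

-56.4 dB, -166.3°

At s = jω = j63:
pole (s+1): 1 + j63 → |·| = √(1²+63²) = √3970 ≈ 63.008, ∠ = arctan(63/1) ≈ 89.09°
pole (s+63): 63 + j63 → |·| = √(63²+63²) = √7938 ≈ 89.095, ∠ = arctan(63/63) ≈ 45.00°
pole (s+100): 100 + j63 → |·| = √(100²+63²) = √13969 ≈ 118.19, ∠ = arctan(63/100) ≈ 32.21°
|G| = 1000 / 6.6348e+05 ≈ 0.0015072
Gain = 20 log₁₀(0.0015072) ≈ -56.44 dB
∠G = 0.00° − 166.30° = -166.30°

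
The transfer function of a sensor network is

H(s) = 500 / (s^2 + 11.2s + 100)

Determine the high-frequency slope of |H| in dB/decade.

-40 dB/decade

Each pole contributes −20 dB/decade at high frequency; each zero contributes +20 dB/decade.
Net: 0 zero(s) − 2 pole(s) → -40 dB/decade.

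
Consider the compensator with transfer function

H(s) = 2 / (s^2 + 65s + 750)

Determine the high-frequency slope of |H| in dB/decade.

Each pole contributes −20 dB/decade at high frequency; each zero contributes +20 dB/decade.
Net: 0 zero(s) − 2 pole(s) → -40 dB/decade.

-40 dB/decade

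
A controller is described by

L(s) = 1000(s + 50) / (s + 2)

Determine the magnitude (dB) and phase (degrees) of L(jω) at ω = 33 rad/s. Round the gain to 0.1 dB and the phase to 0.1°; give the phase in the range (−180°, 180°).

At s = jω = j33:
zero (s+50): 50 + j33 → |·| = √(50²+33²) = √3589 ≈ 59.908, ∠ = arctan(33/50) ≈ 33.42°
pole (s+2): 2 + j33 → |·| = √(2²+33²) = √1093 ≈ 33.061, ∠ = arctan(33/2) ≈ 86.53°
|L| = 1000 · 59.908 / 33.061 ≈ 1812
Gain = 20 log₁₀(1812) ≈ 65.16 dB
∠L = 33.42° − 86.53° = -53.11°

65.2 dB, -53.1°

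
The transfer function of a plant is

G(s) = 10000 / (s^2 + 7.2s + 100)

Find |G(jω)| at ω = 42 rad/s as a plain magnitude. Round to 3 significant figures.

5.91

At s = jω = j42:
quadratic: (j42)² + 7.2·j42 + 100 = -1664 + j302.4 → |·| ≈ 1691.3, ∠ ≈ 169.70°
|G| = 10000 / 1691.3 ≈ 5.9126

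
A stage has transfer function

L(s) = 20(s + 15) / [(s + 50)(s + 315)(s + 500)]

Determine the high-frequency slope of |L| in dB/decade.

Each pole contributes −20 dB/decade at high frequency; each zero contributes +20 dB/decade.
Net: 1 zero(s) − 3 pole(s) → -40 dB/decade.

-40 dB/decade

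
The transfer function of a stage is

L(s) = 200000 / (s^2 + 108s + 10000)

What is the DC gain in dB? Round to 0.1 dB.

L(0) = 200000 / 10000 = 20
20 log₁₀(20) ≈ 26.02 dB

26.0 dB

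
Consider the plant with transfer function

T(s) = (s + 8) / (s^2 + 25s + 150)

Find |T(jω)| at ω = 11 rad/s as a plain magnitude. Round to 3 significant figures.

Substitute s = j11:
Numerator: (j11) + 8 = 8 + j11
Denominator: (j11)^2 + 25(j11) + 150 = 29 + j275
|N| = √(8² + 11²) ≈ 13.601, ∠N ≈ 53.97°
|D| = √(29² + 275²) ≈ 276.52, ∠D ≈ 83.98°
|T| = 13.601 / 276.52 ≈ 0.049186

0.0492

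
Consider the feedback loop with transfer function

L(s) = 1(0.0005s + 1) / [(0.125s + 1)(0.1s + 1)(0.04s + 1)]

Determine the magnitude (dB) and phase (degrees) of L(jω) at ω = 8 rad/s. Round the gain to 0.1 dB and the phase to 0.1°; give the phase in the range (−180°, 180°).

-5.6 dB, -101.2°

At ω = 8 rad/s:
zero (1 + j8·0.0005) = 1 + j0.004 → |·| ≈ 1, ∠ ≈ 0.23°
pole (1 + j8·0.125) = 1 + j1 → |·| ≈ 1.4142, ∠ ≈ 45.00°
pole (1 + j8·0.1) = 1 + j0.8 → |·| ≈ 1.2806, ∠ ≈ 38.66°
pole (1 + j8·0.04) = 1 + j0.32 → |·| ≈ 1.05, ∠ ≈ 17.74°
|L| = 1 · 1 / (1.4142 · 1.2806 · 1.05) ≈ 0.52588
Gain = 20 log₁₀(0.52588) ≈ -5.58 dB
∠L = (0.23°) − (45.00° + 38.66° + 17.74°) = -101.17°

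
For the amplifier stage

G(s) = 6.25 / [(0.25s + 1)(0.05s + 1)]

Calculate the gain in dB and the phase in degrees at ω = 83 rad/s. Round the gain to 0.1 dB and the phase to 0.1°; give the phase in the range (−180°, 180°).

At ω = 83 rad/s:
pole (1 + j83·0.25) = 1 + j20.75 → |·| ≈ 20.774, ∠ ≈ 87.24°
pole (1 + j83·0.05) = 1 + j4.15 → |·| ≈ 4.2688, ∠ ≈ 76.45°
|G| = 6.25 · 1 / (20.774 · 4.2688) ≈ 0.070478
Gain = 20 log₁₀(0.070478) ≈ -23.04 dB
∠G = (0°) − (87.24° + 76.45°) = -163.69°

-23.0 dB, -163.7°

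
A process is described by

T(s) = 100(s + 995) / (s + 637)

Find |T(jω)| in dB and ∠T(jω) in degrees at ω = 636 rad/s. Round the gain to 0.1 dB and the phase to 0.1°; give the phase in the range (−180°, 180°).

42.4 dB, -12.4°

At s = jω = j636:
zero (s+995): 995 + j636 → |·| = √(995²+636²) = √1394521 ≈ 1180.9, ∠ = arctan(636/995) ≈ 32.59°
pole (s+637): 637 + j636 → |·| = √(637²+636²) = √810265 ≈ 900.15, ∠ = arctan(636/637) ≈ 44.95°
|T| = 100 · 1180.9 / 900.15 ≈ 131.19
Gain = 20 log₁₀(131.19) ≈ 42.36 dB
∠T = 32.59° − 44.95° = -12.36°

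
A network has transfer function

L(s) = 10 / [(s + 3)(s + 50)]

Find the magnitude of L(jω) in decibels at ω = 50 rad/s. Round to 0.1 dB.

At s = jω = j50:
pole (s+3): 3 + j50 → |·| = √(3²+50²) = √2509 ≈ 50.09, ∠ = arctan(50/3) ≈ 86.57°
pole (s+50): 50 + j50 → |·| = √(50²+50²) = √5000 ≈ 70.711, ∠ = arctan(50/50) ≈ 45.00°
|L| = 10 / 3541.9 ≈ 0.0028233
Gain = 20 log₁₀(0.0028233) ≈ -50.98 dB

-51.0 dB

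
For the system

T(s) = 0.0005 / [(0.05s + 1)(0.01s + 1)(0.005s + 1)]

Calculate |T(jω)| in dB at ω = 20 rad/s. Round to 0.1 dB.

At ω = 20 rad/s:
pole (1 + j20·0.05) = 1 + j1 → |·| ≈ 1.4142, ∠ ≈ 45.00°
pole (1 + j20·0.01) = 1 + j0.2 → |·| ≈ 1.0198, ∠ ≈ 11.31°
pole (1 + j20·0.005) = 1 + j0.1 → |·| ≈ 1.005, ∠ ≈ 5.71°
|T| = 0.0005 · 1 / (1.4142 · 1.0198 · 1.005) ≈ 0.00034497
Gain = 20 log₁₀(0.00034497) ≈ -69.24 dB

-69.2 dB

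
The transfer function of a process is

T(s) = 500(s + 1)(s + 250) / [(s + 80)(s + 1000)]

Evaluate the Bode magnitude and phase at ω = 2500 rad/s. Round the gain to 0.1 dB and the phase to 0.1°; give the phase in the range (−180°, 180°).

53.4 dB, 17.9°

At s = jω = j2500:
zero (s+1): 1 + j2500 → |·| = √(1²+2500²) = √6250001 ≈ 2500, ∠ = arctan(2500/1) ≈ 89.98°
zero (s+250): 250 + j2500 → |·| = √(250²+2500²) = √6312500 ≈ 2512.5, ∠ = arctan(2500/250) ≈ 84.29°
pole (s+80): 80 + j2500 → |·| = √(80²+2500²) = √6256400 ≈ 2501.3, ∠ = arctan(2500/80) ≈ 88.17°
pole (s+1000): 1000 + j2500 → |·| = √(1000²+2500²) = √7250000 ≈ 2692.6, ∠ = arctan(2500/1000) ≈ 68.20°
|T| = 500 · 6.2812e+06 / 6.735e+06 ≈ 466.31
Gain = 20 log₁₀(466.31) ≈ 53.37 dB
∠T = 174.27° − 156.37° = 17.90°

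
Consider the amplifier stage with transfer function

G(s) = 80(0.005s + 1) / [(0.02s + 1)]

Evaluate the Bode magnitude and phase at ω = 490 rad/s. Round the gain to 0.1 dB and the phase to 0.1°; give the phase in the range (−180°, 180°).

At ω = 490 rad/s:
zero (1 + j490·0.005) = 1 + j2.45 → |·| ≈ 2.6462, ∠ ≈ 67.80°
pole (1 + j490·0.02) = 1 + j9.8 → |·| ≈ 9.8509, ∠ ≈ 84.17°
|G| = 80 · 2.6462 / (9.8509) ≈ 21.49
Gain = 20 log₁₀(21.49) ≈ 26.64 dB
∠G = (67.80°) − (84.17°) = -16.37°

26.6 dB, -16.4°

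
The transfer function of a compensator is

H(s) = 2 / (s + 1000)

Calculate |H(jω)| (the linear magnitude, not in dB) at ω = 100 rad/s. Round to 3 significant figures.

At s = jω = j100:
pole (s+1000): 1000 + j100 → |·| = √(1000²+100²) = √1010000 ≈ 1005, ∠ = arctan(100/1000) ≈ 5.71°
|H| = 2 / 1005 ≈ 0.00199

0.00199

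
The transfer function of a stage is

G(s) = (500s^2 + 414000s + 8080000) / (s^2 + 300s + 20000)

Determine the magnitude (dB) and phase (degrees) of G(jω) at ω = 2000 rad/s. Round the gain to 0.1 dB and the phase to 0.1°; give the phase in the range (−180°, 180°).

54.6 dB, -14.0°

Substitute s = j2000:
Numerator: 500(j2000)^2 + 414000(j2000) + 8080000 = -1991920000 + j828000000
Denominator: (j2000)^2 + 300(j2000) + 20000 = -3980000 + j600000
|N| = √(1991920000² + 828000000²) ≈ 2.1572e+09, ∠N ≈ 157.43°
|D| = √(3980000² + 600000²) ≈ 4.025e+06, ∠D ≈ 171.43°
|G| = 2.1572e+09 / 4.025e+06 ≈ 535.95
Gain = 20 log₁₀(535.95) ≈ 54.58 dB
∠G = 157.43° − 171.43° = -14.00°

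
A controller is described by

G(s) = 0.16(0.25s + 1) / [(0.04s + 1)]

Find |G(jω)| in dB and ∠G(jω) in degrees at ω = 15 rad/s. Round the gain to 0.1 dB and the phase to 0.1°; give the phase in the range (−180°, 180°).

-5.5 dB, 44.1°

At ω = 15 rad/s:
zero (1 + j15·0.25) = 1 + j3.75 → |·| ≈ 3.881, ∠ ≈ 75.07°
pole (1 + j15·0.04) = 1 + j0.6 → |·| ≈ 1.1662, ∠ ≈ 30.96°
|G| = 0.16 · 3.881 / (1.1662) ≈ 0.53246
Gain = 20 log₁₀(0.53246) ≈ -5.47 dB
∠G = (75.07°) − (30.96°) = 44.11°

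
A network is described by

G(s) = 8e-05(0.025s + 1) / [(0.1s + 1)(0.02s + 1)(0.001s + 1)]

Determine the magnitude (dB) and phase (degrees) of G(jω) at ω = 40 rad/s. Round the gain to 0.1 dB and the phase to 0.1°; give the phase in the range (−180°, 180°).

At ω = 40 rad/s:
zero (1 + j40·0.025) = 1 + j1 → |·| ≈ 1.4142, ∠ ≈ 45.00°
pole (1 + j40·0.1) = 1 + j4 → |·| ≈ 4.1231, ∠ ≈ 75.96°
pole (1 + j40·0.02) = 1 + j0.8 → |·| ≈ 1.2806, ∠ ≈ 38.66°
pole (1 + j40·0.001) = 1 + j0.04 → |·| ≈ 1.0008, ∠ ≈ 2.29°
|G| = 8e-05 · 1.4142 / (4.1231 · 1.2806 · 1.0008) ≈ 2.141e-05
Gain = 20 log₁₀(2.141e-05) ≈ -93.39 dB
∠G = (45.00°) − (75.96° + 38.66° + 2.29°) = -71.91°

-93.4 dB, -71.9°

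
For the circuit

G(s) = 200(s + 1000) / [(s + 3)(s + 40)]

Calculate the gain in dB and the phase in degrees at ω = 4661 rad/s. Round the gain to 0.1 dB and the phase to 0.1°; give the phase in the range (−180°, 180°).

-27.2 dB, -101.6°

At s = jω = j4661:
zero (s+1000): 1000 + j4661 → |·| = √(1000²+4661²) = √22724921 ≈ 4767.1, ∠ = arctan(4661/1000) ≈ 77.89°
pole (s+3): 3 + j4661 → |·| = √(3²+4661²) = √21724930 ≈ 4661, ∠ = arctan(4661/3) ≈ 89.96°
pole (s+40): 40 + j4661 → |·| = √(40²+4661²) = √21726521 ≈ 4661.2, ∠ = arctan(4661/40) ≈ 89.51°
|G| = 200 · 4767.1 / 2.1726e+07 ≈ 0.043884
Gain = 20 log₁₀(0.043884) ≈ -27.15 dB
∠G = 77.89° − 179.47° = -101.58°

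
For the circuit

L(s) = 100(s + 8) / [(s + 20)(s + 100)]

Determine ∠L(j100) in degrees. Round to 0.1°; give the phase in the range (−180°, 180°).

-38.3°

At s = jω = j100:
zero (s+8): 8 + j100 → |·| = √(8²+100²) = √10064 ≈ 100.32, ∠ = arctan(100/8) ≈ 85.43°
pole (s+20): 20 + j100 → |·| = √(20²+100²) = √10400 ≈ 101.98, ∠ = arctan(100/20) ≈ 78.69°
pole (s+100): 100 + j100 → |·| = √(100²+100²) = √20000 ≈ 141.42, ∠ = arctan(100/100) ≈ 45.00°
∠L = 85.43° − 123.69° = -38.26°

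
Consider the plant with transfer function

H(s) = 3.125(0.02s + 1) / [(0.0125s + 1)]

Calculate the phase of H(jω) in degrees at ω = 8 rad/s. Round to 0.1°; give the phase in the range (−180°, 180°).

3.4°

At ω = 8 rad/s:
zero (1 + j8·0.02) = 1 + j0.16 → |·| ≈ 1.0127, ∠ ≈ 9.09°
pole (1 + j8·0.0125) = 1 + j0.1 → |·| ≈ 1.005, ∠ ≈ 5.71°
∠H = (9.09°) − (5.71°) = 3.38°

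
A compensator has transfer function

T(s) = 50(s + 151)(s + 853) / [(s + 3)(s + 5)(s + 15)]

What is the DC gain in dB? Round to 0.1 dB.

89.1 dB

T(0) = 50·151·853 / (3·5·15) ≈ 28623
20 log₁₀(28623) ≈ 89.13 dB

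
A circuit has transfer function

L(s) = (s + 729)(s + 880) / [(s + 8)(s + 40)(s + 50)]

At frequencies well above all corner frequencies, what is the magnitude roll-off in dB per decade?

-20 dB/decade

Each pole contributes −20 dB/decade at high frequency; each zero contributes +20 dB/decade.
Net: 2 zero(s) − 3 pole(s) → -20 dB/decade.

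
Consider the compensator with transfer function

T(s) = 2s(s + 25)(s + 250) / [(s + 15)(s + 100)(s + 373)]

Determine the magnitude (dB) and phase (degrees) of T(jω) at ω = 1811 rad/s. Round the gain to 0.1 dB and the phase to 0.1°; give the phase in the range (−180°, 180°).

At s = jω = j1811:
zero (s+25): 25 + j1811 → |·| = √(25²+1811²) = √3280346 ≈ 1811.2, ∠ = arctan(1811/25) ≈ 89.21°
zero (s+250): 250 + j1811 → |·| = √(250²+1811²) = √3342221 ≈ 1828.2, ∠ = arctan(1811/250) ≈ 82.14°
zero at origin: s = j1811 → |·| = 1811, ∠ = 90.00°
pole (s+15): 15 + j1811 → |·| = √(15²+1811²) = √3279946 ≈ 1811.1, ∠ = arctan(1811/15) ≈ 89.53°
pole (s+100): 100 + j1811 → |·| = √(100²+1811²) = √3289721 ≈ 1813.8, ∠ = arctan(1811/100) ≈ 86.84°
pole (s+373): 373 + j1811 → |·| = √(373²+1811²) = √3418850 ≈ 1849, ∠ = arctan(1811/373) ≈ 78.36°
|T| = 2 · 5.9966e+09 / 6.0739e+09 ≈ 1.9745
Gain = 20 log₁₀(1.9745) ≈ 5.91 dB
∠T = 261.35° − 254.73° = 6.62°

5.9 dB, 6.6°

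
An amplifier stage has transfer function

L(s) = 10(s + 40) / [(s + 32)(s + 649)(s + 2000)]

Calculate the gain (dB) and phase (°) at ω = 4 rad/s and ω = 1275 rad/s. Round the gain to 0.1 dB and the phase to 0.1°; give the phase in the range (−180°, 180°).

ω = 4: -100.4 dB, -1.9°; ω = 1275: -110.6 dB, -95.9°

At s = jω = j4:
zero (s+40): 40 + j4 → |·| = √(40²+4²) = √1616 ≈ 40.2, ∠ = arctan(4/40) ≈ 5.71°
pole (s+32): 32 + j4 → |·| = √(32²+4²) = √1040 ≈ 32.249, ∠ = arctan(4/32) ≈ 7.13°
pole (s+649): 649 + j4 → |·| = √(649²+4²) = √421217 ≈ 649.01, ∠ = arctan(4/649) ≈ 0.35°
pole (s+2000): 2000 + j4 → |·| = √(2000²+4²) = √4000016 ≈ 2000, ∠ = arctan(4/2000) ≈ 0.11°
|L| = 10 · 40.2 / 4.186e+07 ≈ 9.6034e-06
Gain = 20 log₁₀(9.6034e-06) ≈ -100.35 dB
∠L = 5.71° − 7.59° = -1.88°

At s = jω = j1275:
zero (s+40): 40 + j1275 → |·| = √(40²+1275²) = √1627225 ≈ 1275.6, ∠ = arctan(1275/40) ≈ 88.20°
pole (s+32): 32 + j1275 → |·| = √(32²+1275²) = √1626649 ≈ 1275.4, ∠ = arctan(1275/32) ≈ 88.56°
pole (s+649): 649 + j1275 → |·| = √(649²+1275²) = √2046826 ≈ 1430.7, ∠ = arctan(1275/649) ≈ 63.02°
pole (s+2000): 2000 + j1275 → |·| = √(2000²+1275²) = √5625625 ≈ 2371.8, ∠ = arctan(1275/2000) ≈ 32.52°
|L| = 10 · 1275.6 / 4.3279e+09 ≈ 2.9474e-06
Gain = 20 log₁₀(2.9474e-06) ≈ -110.61 dB
∠L = 88.20° − 184.10° = -95.90°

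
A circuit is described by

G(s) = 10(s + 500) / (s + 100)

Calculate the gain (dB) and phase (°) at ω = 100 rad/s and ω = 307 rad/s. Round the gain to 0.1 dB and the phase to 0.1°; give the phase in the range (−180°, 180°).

At s = jω = j100:
zero (s+500): 500 + j100 → |·| = √(500²+100²) = √260000 ≈ 509.9, ∠ = arctan(100/500) ≈ 11.31°
pole (s+100): 100 + j100 → |·| = √(100²+100²) = √20000 ≈ 141.42, ∠ = arctan(100/100) ≈ 45.00°
|G| = 10 · 509.9 / 141.42 ≈ 36.056
Gain = 20 log₁₀(36.056) ≈ 31.14 dB
∠G = 11.31° − 45.00° = -33.69°

At s = jω = j307:
zero (s+500): 500 + j307 → |·| = √(500²+307²) = √344249 ≈ 586.73, ∠ = arctan(307/500) ≈ 31.55°
pole (s+100): 100 + j307 → |·| = √(100²+307²) = √104249 ≈ 322.88, ∠ = arctan(307/100) ≈ 71.96°
|G| = 10 · 586.73 / 322.88 ≈ 18.172
Gain = 20 log₁₀(18.172) ≈ 25.19 dB
∠G = 31.55° − 71.96° = -40.41°

ω = 100: 31.1 dB, -33.7°; ω = 307: 25.2 dB, -40.4°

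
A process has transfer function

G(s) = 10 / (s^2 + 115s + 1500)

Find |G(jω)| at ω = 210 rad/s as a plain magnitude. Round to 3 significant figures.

Substitute s = j210:
Numerator: 10 = 10 + j0
Denominator: (j210)^2 + 115(j210) + 1500 = -42600 + j24150
|N| = √(10² + 0²) ≈ 10, ∠N ≈ 0.00°
|D| = √(42600² + 24150²) ≈ 48969, ∠D ≈ 150.45°
|G| = 10 / 48969 ≈ 0.00020421

0.000204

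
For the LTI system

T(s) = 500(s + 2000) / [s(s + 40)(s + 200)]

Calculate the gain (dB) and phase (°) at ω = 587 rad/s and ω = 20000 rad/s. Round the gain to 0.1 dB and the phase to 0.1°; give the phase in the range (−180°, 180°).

ω = 587: -46.3 dB, 129.1°; ω = 20000: -118.0 dB, 175.0°

At s = jω = j587:
zero (s+2000): 2000 + j587 → |·| = √(2000²+587²) = √4344569 ≈ 2084.4, ∠ = arctan(587/2000) ≈ 16.36°
pole (s+40): 40 + j587 → |·| = √(40²+587²) = √346169 ≈ 588.36, ∠ = arctan(587/40) ≈ 86.10°
pole (s+200): 200 + j587 → |·| = √(200²+587²) = √384569 ≈ 620.14, ∠ = arctan(587/200) ≈ 71.19°
pole at origin: |s| = 587, ∠ = 90.00° (in denominator)
|T| = 500 · 2084.4 / 2.1418e+08 ≈ 0.004866
Gain = 20 log₁₀(0.004866) ≈ -46.26 dB
∠T = 16.36° − 247.29° = -230.93° ≡ 129.07° (principal value)

At s = jω = j20000:
zero (s+2000): 2000 + j20000 → |·| = √(2000²+20000²) = √404000000 ≈ 20100, ∠ = arctan(20000/2000) ≈ 84.29°
pole (s+40): 40 + j20000 → |·| = √(40²+20000²) = √400001600 ≈ 20000, ∠ = arctan(20000/40) ≈ 89.89°
pole (s+200): 200 + j20000 → |·| = √(200²+20000²) = √400040000 ≈ 20001, ∠ = arctan(20000/200) ≈ 89.43°
pole at origin: |s| = 20000, ∠ = 90.00° (in denominator)
|T| = 500 · 20100 / 8.0004e+12 ≈ 1.2562e-06
Gain = 20 log₁₀(1.2562e-06) ≈ -118.02 dB
∠T = 84.29° − 269.32° = -185.03° ≡ 174.97° (principal value)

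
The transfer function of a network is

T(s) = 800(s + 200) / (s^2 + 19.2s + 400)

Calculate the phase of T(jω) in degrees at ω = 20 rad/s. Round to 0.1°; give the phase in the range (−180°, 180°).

At s = jω = j20:
zero (s+200): 200 + j20 → |·| = √(200²+20²) = √40400 ≈ 201, ∠ = arctan(20/200) ≈ 5.71°
quadratic: (j20)² + 19.2·j20 + 400 = 0 + j384 → |·| ≈ 384, ∠ ≈ 90.00°
∠T = 5.71° − 90.00° = -84.29°

-84.3°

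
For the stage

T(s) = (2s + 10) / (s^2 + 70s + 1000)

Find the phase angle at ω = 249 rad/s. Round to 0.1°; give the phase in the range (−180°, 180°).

Substitute s = j249:
Numerator: 2(j249) + 10 = 10 + j498
Denominator: (j249)^2 + 70(j249) + 1000 = -61001 + j17430
|N| = √(10² + 498²) ≈ 498.1, ∠N ≈ 88.85°
|D| = √(61001² + 17430²) ≈ 63442, ∠D ≈ 164.05°
∠T = 88.85° − 164.05° = -75.20°

-75.2°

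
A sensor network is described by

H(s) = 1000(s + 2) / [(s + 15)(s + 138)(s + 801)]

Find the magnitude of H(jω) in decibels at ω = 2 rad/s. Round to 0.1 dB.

At s = jω = j2:
zero (s+2): 2 + j2 → |·| = √(2²+2²) = √8 ≈ 2.8284, ∠ = arctan(2/2) ≈ 45.00°
pole (s+15): 15 + j2 → |·| = √(15²+2²) = √229 ≈ 15.133, ∠ = arctan(2/15) ≈ 7.59°
pole (s+138): 138 + j2 → |·| = √(138²+2²) = √19048 ≈ 138.01, ∠ = arctan(2/138) ≈ 0.83°
pole (s+801): 801 + j2 → |·| = √(801²+2²) = √641605 ≈ 801, ∠ = arctan(2/801) ≈ 0.14°
|H| = 1000 · 2.8284 / 1.6729e+06 ≈ 0.0016907
Gain = 20 log₁₀(0.0016907) ≈ -55.44 dB

-55.4 dB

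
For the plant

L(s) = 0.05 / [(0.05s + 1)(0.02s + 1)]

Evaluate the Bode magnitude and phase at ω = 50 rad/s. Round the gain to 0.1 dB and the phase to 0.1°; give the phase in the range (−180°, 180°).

-37.6 dB, -113.2°

At ω = 50 rad/s:
pole (1 + j50·0.05) = 1 + j2.5 → |·| ≈ 2.6926, ∠ ≈ 68.20°
pole (1 + j50·0.02) = 1 + j1 → |·| ≈ 1.4142, ∠ ≈ 45.00°
|L| = 0.05 · 1 / (2.6926 · 1.4142) ≈ 0.013131
Gain = 20 log₁₀(0.013131) ≈ -37.63 dB
∠L = (0°) − (68.20° + 45.00°) = -113.20°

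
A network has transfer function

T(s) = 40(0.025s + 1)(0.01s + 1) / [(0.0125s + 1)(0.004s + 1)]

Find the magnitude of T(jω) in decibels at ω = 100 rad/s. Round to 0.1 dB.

At ω = 100 rad/s:
zero (1 + j100·0.025) = 1 + j2.5 → |·| ≈ 2.6926, ∠ ≈ 68.20°
zero (1 + j100·0.01) = 1 + j1 → |·| ≈ 1.4142, ∠ ≈ 45.00°
pole (1 + j100·0.0125) = 1 + j1.25 → |·| ≈ 1.6008, ∠ ≈ 51.34°
pole (1 + j100·0.004) = 1 + j0.4 → |·| ≈ 1.077, ∠ ≈ 21.80°
|T| = 40 · 2.6926 · 1.4142 / (1.6008 · 1.077) ≈ 88.347
Gain = 20 log₁₀(88.347) ≈ 38.92 dB

38.9 dB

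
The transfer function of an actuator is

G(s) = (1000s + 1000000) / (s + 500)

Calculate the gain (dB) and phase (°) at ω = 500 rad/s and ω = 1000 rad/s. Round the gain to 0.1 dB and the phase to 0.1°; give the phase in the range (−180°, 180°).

ω = 500: 64.0 dB, -18.4°; ω = 1000: 62.0 dB, -18.4°

Substitute s = j500:
Numerator: 1000(j500) + 1000000 = 1000000 + j500000
Denominator: (j500) + 500 = 500 + j500
|N| = √(1000000² + 500000²) ≈ 1.118e+06, ∠N ≈ 26.57°
|D| = √(500² + 500²) ≈ 707.11, ∠D ≈ 45.00°
|G| = 1.118e+06 / 707.11 ≈ 1581.1
Gain = 20 log₁₀(1581.1) ≈ 63.98 dB
∠G = 26.57° − 45.00° = -18.43°

Substitute s = j1000:
Numerator: 1000(j1000) + 1000000 = 1000000 + j1000000
Denominator: (j1000) + 500 = 500 + j1000
|N| = √(1000000² + 1000000²) ≈ 1.4142e+06, ∠N ≈ 45.00°
|D| = √(500² + 1000²) ≈ 1118, ∠D ≈ 63.43°
|G| = 1.4142e+06 / 1118 ≈ 1264.9
Gain = 20 log₁₀(1264.9) ≈ 62.04 dB
∠G = 45.00° − 63.43° = -18.43°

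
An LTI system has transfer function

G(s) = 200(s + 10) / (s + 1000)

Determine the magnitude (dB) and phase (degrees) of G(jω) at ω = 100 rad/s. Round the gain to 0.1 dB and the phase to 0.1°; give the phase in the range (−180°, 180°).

At s = jω = j100:
zero (s+10): 10 + j100 → |·| = √(10²+100²) = √10100 ≈ 100.5, ∠ = arctan(100/10) ≈ 84.29°
pole (s+1000): 1000 + j100 → |·| = √(1000²+100²) = √1010000 ≈ 1005, ∠ = arctan(100/1000) ≈ 5.71°
|G| = 200 · 100.5 / 1005 ≈ 20
Gain = 20 log₁₀(20) ≈ 26.02 dB
∠G = 84.29° − 5.71° = 78.58°

26.0 dB, 78.6°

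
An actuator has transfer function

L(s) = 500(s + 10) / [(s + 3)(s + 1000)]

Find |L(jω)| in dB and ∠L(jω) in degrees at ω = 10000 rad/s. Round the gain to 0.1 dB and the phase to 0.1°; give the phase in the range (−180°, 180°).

At s = jω = j10000:
zero (s+10): 10 + j10000 → |·| = √(10²+10000²) = √100000100 ≈ 10000, ∠ = arctan(10000/10) ≈ 89.94°
pole (s+3): 3 + j10000 → |·| = √(3²+10000²) = √100000009 ≈ 10000, ∠ = arctan(10000/3) ≈ 89.98°
pole (s+1000): 1000 + j10000 → |·| = √(1000²+10000²) = √101000000 ≈ 10050, ∠ = arctan(10000/1000) ≈ 84.29°
|L| = 500 · 10000 / 1.005e+08 ≈ 0.049751
Gain = 20 log₁₀(0.049751) ≈ -26.06 dB
∠L = 89.94° − 174.27° = -84.33°

-26.1 dB, -84.3°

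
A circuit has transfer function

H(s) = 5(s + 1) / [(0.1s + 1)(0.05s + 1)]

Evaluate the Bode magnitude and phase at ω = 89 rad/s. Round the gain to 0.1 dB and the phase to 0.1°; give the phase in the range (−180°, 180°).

At ω = 89 rad/s:
zero (1 + j89·1) = 1 + j89 → |·| ≈ 89.006, ∠ ≈ 89.36°
pole (1 + j89·0.1) = 1 + j8.9 → |·| ≈ 8.956, ∠ ≈ 83.59°
pole (1 + j89·0.05) = 1 + j4.45 → |·| ≈ 4.561, ∠ ≈ 77.33°
|H| = 5 · 89.006 / (8.956 · 4.561) ≈ 10.895
Gain = 20 log₁₀(10.895) ≈ 20.74 dB
∠H = (89.36°) − (83.59° + 77.33°) = -71.56°

20.7 dB, -71.6°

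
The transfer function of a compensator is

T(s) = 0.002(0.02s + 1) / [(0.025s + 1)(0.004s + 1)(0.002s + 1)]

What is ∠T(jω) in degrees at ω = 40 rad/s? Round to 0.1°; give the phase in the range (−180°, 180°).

At ω = 40 rad/s:
zero (1 + j40·0.02) = 1 + j0.8 → |·| ≈ 1.2806, ∠ ≈ 38.66°
pole (1 + j40·0.025) = 1 + j1 → |·| ≈ 1.4142, ∠ ≈ 45.00°
pole (1 + j40·0.004) = 1 + j0.16 → |·| ≈ 1.0127, ∠ ≈ 9.09°
pole (1 + j40·0.002) = 1 + j0.08 → |·| ≈ 1.0032, ∠ ≈ 4.57°
∠T = (38.66°) − (45.00° + 9.09° + 4.57°) = -20.00°

-20.0°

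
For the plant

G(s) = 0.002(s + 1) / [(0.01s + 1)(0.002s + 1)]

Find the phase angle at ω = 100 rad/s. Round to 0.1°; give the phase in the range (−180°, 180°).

At ω = 100 rad/s:
zero (1 + j100·1) = 1 + j100 → |·| ≈ 100, ∠ ≈ 89.43°
pole (1 + j100·0.01) = 1 + j1 → |·| ≈ 1.4142, ∠ ≈ 45.00°
pole (1 + j100·0.002) = 1 + j0.2 → |·| ≈ 1.0198, ∠ ≈ 11.31°
∠G = (89.43°) − (45.00° + 11.31°) = 33.12°

33.1°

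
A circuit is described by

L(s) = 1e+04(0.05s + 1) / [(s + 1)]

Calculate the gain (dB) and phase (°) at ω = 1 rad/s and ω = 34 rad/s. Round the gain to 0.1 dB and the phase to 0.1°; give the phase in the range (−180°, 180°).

At ω = 1 rad/s:
zero (1 + j1·0.05) = 1 + j0.05 → |·| ≈ 1.0012, ∠ ≈ 2.86°
pole (1 + j1·1) = 1 + j1 → |·| ≈ 1.4142, ∠ ≈ 45.00°
|L| = 1e+04 · 1.0012 / (1.4142) ≈ 7079.6
Gain = 20 log₁₀(7079.6) ≈ 77.00 dB
∠L = (2.86°) − (45.00°) = -42.14°

At ω = 34 rad/s:
zero (1 + j34·0.05) = 1 + j1.7 → |·| ≈ 1.9723, ∠ ≈ 59.53°
pole (1 + j34·1) = 1 + j34 → |·| ≈ 34.015, ∠ ≈ 88.32°
|L| = 1e+04 · 1.9723 / (34.015) ≈ 579.83
Gain = 20 log₁₀(579.83) ≈ 55.27 dB
∠L = (59.53°) − (88.32°) = -28.79°

ω = 1: 77.0 dB, -42.1°; ω = 34: 55.3 dB, -28.8°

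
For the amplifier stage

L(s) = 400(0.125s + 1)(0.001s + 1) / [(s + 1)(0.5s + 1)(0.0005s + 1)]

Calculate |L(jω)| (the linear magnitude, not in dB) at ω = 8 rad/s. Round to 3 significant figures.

At ω = 8 rad/s:
zero (1 + j8·0.125) = 1 + j1 → |·| ≈ 1.4142, ∠ ≈ 45.00°
zero (1 + j8·0.001) = 1 + j0.008 → |·| ≈ 1, ∠ ≈ 0.46°
pole (1 + j8·1) = 1 + j8 → |·| ≈ 8.0623, ∠ ≈ 82.87°
pole (1 + j8·0.5) = 1 + j4 → |·| ≈ 4.1231, ∠ ≈ 75.96°
pole (1 + j8·0.0005) = 1 + j0.004 → |·| ≈ 1, ∠ ≈ 0.23°
|L| = 400 · 1.4142 · 1 / (8.0623 · 4.1231 · 1) ≈ 17.017

17.0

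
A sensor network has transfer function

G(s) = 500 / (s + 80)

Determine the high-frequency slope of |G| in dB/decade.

-20 dB/decade

Each pole contributes −20 dB/decade at high frequency; each zero contributes +20 dB/decade.
Net: 0 zero(s) − 1 pole(s) → -20 dB/decade.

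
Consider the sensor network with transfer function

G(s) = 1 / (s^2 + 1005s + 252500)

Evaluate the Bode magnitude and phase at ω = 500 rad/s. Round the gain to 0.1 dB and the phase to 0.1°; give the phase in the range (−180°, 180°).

Substitute s = j500:
Numerator: 1 = 1 + j0
Denominator: (j500)^2 + 1005(j500) + 252500 = 2500 + j502500
|N| = √(1² + 0²) ≈ 1, ∠N ≈ 0.00°
|D| = √(2500² + 502500²) ≈ 5.0251e+05, ∠D ≈ 89.71°
|G| = 1 / 5.0251e+05 ≈ 1.99e-06
Gain = 20 log₁₀(1.99e-06) ≈ -114.02 dB
∠G = 0.00° − 89.71° = -89.71°

-114.0 dB, -89.7°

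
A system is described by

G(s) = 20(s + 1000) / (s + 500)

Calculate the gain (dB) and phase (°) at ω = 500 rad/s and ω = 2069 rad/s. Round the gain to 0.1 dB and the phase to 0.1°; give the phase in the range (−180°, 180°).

At s = jω = j500:
zero (s+1000): 1000 + j500 → |·| = √(1000²+500²) = √1250000 ≈ 1118, ∠ = arctan(500/1000) ≈ 26.57°
pole (s+500): 500 + j500 → |·| = √(500²+500²) = √500000 ≈ 707.11, ∠ = arctan(500/500) ≈ 45.00°
|G| = 20 · 1118 / 707.11 ≈ 31.622
Gain = 20 log₁₀(31.622) ≈ 30.00 dB
∠G = 26.57° − 45.00° = -18.43°

At s = jω = j2069:
zero (s+1000): 1000 + j2069 → |·| = √(1000²+2069²) = √5280761 ≈ 2298, ∠ = arctan(2069/1000) ≈ 64.20°
pole (s+500): 500 + j2069 → |·| = √(500²+2069²) = √4530761 ≈ 2128.6, ∠ = arctan(2069/500) ≈ 76.41°
|G| = 20 · 2298 / 2128.6 ≈ 21.592
Gain = 20 log₁₀(21.592) ≈ 26.69 dB
∠G = 64.20° − 76.41° = -12.21°

ω = 500: 30.0 dB, -18.4°; ω = 2069: 26.7 dB, -12.2°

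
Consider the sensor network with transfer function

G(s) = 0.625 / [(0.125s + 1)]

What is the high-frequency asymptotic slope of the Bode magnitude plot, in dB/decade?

Each pole contributes −20 dB/decade at high frequency; each zero contributes +20 dB/decade.
Net: 0 zero(s) − 1 pole(s) → -20 dB/decade.

-20 dB/decade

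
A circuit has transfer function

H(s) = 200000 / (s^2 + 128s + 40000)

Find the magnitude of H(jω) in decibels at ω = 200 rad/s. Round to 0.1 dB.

17.9 dB

At s = jω = j200:
quadratic: (j200)² + 128·j200 + 40000 = 0 + j25600 → |·| ≈ 25600, ∠ ≈ 90.00°
|H| = 200000 / 25600 ≈ 7.8125
Gain = 20 log₁₀(7.8125) ≈ 17.86 dB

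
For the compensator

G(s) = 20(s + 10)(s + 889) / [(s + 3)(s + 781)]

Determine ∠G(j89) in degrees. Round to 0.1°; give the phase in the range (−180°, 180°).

-5.3°

At s = jω = j89:
zero (s+10): 10 + j89 → |·| = √(10²+89²) = √8021 ≈ 89.56, ∠ = arctan(89/10) ≈ 83.59°
zero (s+889): 889 + j89 → |·| = √(889²+89²) = √798242 ≈ 893.44, ∠ = arctan(89/889) ≈ 5.72°
pole (s+3): 3 + j89 → |·| = √(3²+89²) = √7930 ≈ 89.051, ∠ = arctan(89/3) ≈ 88.07°
pole (s+781): 781 + j89 → |·| = √(781²+89²) = √617882 ≈ 786.05, ∠ = arctan(89/781) ≈ 6.50°
∠G = 89.31° − 94.57° = -5.26°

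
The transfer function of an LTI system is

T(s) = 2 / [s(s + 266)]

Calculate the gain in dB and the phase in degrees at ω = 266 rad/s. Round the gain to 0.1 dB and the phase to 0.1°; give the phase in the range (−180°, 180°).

-94.0 dB, -135.0°

At s = jω = j266:
pole (s+266): 266 + j266 → |·| = √(266²+266²) = √141512 ≈ 376.18, ∠ = arctan(266/266) ≈ 45.00°
pole at origin: |s| = 266, ∠ = 90.00° (in denominator)
|T| = 2 / 1.0006e+05 ≈ 1.9988e-05
Gain = 20 log₁₀(1.9988e-05) ≈ -93.98 dB
∠T = 0.00° − 135.00° = -135.00°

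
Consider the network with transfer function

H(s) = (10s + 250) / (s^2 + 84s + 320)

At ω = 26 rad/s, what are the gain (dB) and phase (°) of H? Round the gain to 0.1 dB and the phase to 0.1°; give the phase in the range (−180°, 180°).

Substitute s = j26:
Numerator: 10(j26) + 250 = 250 + j260
Denominator: (j26)^2 + 84(j26) + 320 = -356 + j2184
|N| = √(250² + 260²) ≈ 360.69, ∠N ≈ 46.12°
|D| = √(356² + 2184²) ≈ 2212.8, ∠D ≈ 99.26°
|H| = 360.69 / 2212.8 ≈ 0.163
Gain = 20 log₁₀(0.163) ≈ -15.76 dB
∠H = 46.12° − 99.26° = -53.14°

-15.8 dB, -53.1°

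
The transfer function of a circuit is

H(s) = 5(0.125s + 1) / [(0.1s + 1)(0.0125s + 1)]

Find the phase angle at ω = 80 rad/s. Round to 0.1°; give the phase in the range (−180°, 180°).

At ω = 80 rad/s:
zero (1 + j80·0.125) = 1 + j10 → |·| ≈ 10.05, ∠ ≈ 84.29°
pole (1 + j80·0.1) = 1 + j8 → |·| ≈ 8.0623, ∠ ≈ 82.87°
pole (1 + j80·0.0125) = 1 + j1 → |·| ≈ 1.4142, ∠ ≈ 45.00°
∠H = (84.29°) − (82.87° + 45.00°) = -43.58°

-43.6°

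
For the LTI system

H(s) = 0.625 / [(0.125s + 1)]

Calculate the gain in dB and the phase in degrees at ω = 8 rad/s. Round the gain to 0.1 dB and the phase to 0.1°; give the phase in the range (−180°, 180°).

At ω = 8 rad/s:
pole (1 + j8·0.125) = 1 + j1 → |·| ≈ 1.4142, ∠ ≈ 45.00°
|H| = 0.625 · 1 / (1.4142) ≈ 0.44195
Gain = 20 log₁₀(0.44195) ≈ -7.09 dB
∠H = (0°) − (45.00°) = -45.00°

-7.1 dB, -45.0°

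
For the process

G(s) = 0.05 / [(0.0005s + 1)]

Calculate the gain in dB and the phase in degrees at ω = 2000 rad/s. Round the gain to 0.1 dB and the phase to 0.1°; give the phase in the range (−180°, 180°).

At ω = 2000 rad/s:
pole (1 + j2000·0.0005) = 1 + j1 → |·| ≈ 1.4142, ∠ ≈ 45.00°
|G| = 0.05 · 1 / (1.4142) ≈ 0.035356
Gain = 20 log₁₀(0.035356) ≈ -29.03 dB
∠G = (0°) − (45.00°) = -45.00°

-29.0 dB, -45.0°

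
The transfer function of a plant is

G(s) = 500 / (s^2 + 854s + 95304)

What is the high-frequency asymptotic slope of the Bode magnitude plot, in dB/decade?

-40 dB/decade

Each pole contributes −20 dB/decade at high frequency; each zero contributes +20 dB/decade.
Net: 0 zero(s) − 2 pole(s) → -40 dB/decade.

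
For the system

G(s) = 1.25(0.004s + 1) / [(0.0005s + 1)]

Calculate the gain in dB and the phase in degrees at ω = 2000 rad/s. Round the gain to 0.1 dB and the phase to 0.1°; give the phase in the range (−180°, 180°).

At ω = 2000 rad/s:
zero (1 + j2000·0.004) = 1 + j8 → |·| ≈ 8.0623, ∠ ≈ 82.87°
pole (1 + j2000·0.0005) = 1 + j1 → |·| ≈ 1.4142, ∠ ≈ 45.00°
|G| = 1.25 · 8.0623 / (1.4142) ≈ 7.1262
Gain = 20 log₁₀(7.1262) ≈ 17.06 dB
∠G = (82.87°) − (45.00°) = 37.87°

17.1 dB, 37.9°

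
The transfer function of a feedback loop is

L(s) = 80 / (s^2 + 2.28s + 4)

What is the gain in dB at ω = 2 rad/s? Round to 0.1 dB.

24.9 dB

At s = jω = j2:
quadratic: (j2)² + 2.28·j2 + 4 = 0 + j4.56 → |·| ≈ 4.56, ∠ ≈ 90.00°
|L| = 80 / 4.56 ≈ 17.544
Gain = 20 log₁₀(17.544) ≈ 24.88 dB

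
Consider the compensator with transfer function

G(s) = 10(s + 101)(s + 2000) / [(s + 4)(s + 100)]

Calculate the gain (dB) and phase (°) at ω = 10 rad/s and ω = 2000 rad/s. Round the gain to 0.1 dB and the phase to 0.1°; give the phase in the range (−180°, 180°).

At s = jω = j10:
zero (s+101): 101 + j10 → |·| = √(101²+10²) = √10301 ≈ 101.49, ∠ = arctan(10/101) ≈ 5.65°
zero (s+2000): 2000 + j10 → |·| = √(2000²+10²) = √4000100 ≈ 2000, ∠ = arctan(10/2000) ≈ 0.29°
pole (s+4): 4 + j10 → |·| = √(4²+10²) = √116 ≈ 10.77, ∠ = arctan(10/4) ≈ 68.20°
pole (s+100): 100 + j10 → |·| = √(100²+10²) = √10100 ≈ 100.5, ∠ = arctan(10/100) ≈ 5.71°
|G| = 10 · 2.0298e+05 / 1082.4 ≈ 1875.3
Gain = 20 log₁₀(1875.3) ≈ 65.46 dB
∠G = 5.94° − 73.91° = -67.97°

At s = jω = j2000:
zero (s+101): 101 + j2000 → |·| = √(101²+2000²) = √4010201 ≈ 2002.5, ∠ = arctan(2000/101) ≈ 87.11°
zero (s+2000): 2000 + j2000 → |·| = √(2000²+2000²) = √8000000 ≈ 2828.4, ∠ = arctan(2000/2000) ≈ 45.00°
pole (s+4): 4 + j2000 → |·| = √(4²+2000²) = √4000016 ≈ 2000, ∠ = arctan(2000/4) ≈ 89.89°
pole (s+100): 100 + j2000 → |·| = √(100²+2000²) = √4010000 ≈ 2002.5, ∠ = arctan(2000/100) ≈ 87.14°
|G| = 10 · 5.6639e+06 / 4.005e+06 ≈ 14.142
Gain = 20 log₁₀(14.142) ≈ 23.01 dB
∠G = 132.11° − 177.03° = -44.92°

ω = 10: 65.5 dB, -68.0°; ω = 2000: 23.0 dB, -44.9°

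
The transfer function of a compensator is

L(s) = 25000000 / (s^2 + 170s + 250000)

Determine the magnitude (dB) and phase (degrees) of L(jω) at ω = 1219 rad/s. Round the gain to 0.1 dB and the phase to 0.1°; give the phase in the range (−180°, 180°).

At s = jω = j1219:
quadratic: (j1219)² + 170·j1219 + 250000 = -1235961 + j207230 → |·| ≈ 1.2532e+06, ∠ ≈ 170.48°
|L| = 25000000 / 1.2532e+06 ≈ 19.949
Gain = 20 log₁₀(19.949) ≈ 26.00 dB
∠L = 0.00° − 170.48° = -170.48°

26.0 dB, -170.5°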